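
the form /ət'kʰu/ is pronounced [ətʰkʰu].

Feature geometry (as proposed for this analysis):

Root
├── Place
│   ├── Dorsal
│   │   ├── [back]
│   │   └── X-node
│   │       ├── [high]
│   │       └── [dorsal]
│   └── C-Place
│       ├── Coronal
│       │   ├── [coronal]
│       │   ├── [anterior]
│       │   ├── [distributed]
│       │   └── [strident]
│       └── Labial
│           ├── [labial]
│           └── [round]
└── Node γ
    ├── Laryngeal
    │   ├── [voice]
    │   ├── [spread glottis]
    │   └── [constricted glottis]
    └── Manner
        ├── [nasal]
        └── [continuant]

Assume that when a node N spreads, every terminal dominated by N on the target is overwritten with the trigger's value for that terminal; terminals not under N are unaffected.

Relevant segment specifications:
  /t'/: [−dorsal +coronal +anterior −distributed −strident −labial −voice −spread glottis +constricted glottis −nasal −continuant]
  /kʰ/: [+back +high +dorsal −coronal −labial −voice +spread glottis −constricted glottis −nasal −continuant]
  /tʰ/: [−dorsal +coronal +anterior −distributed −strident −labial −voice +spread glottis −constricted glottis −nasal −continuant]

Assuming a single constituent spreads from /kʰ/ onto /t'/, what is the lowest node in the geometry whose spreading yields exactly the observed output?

Comparing /t'/ with its surface form [tʰ], the features that change are [spread glottis], [constricted glottis].
In this geometry the lowest node dominating all of them is Laryngeal: every daughter of Laryngeal dominates only a proper subset, so no lower node suffices.
Spreading Laryngeal from /kʰ/ overwrites each of those terminals with /kʰ/'s values, yielding exactly [tʰ].
Features on which the two segments disagree outside Laryngeal, such as [coronal], [dorsal], are unchanged — nothing dominating them spread, and Laryngeal is the minimal sufficient constituent.

Laryngeal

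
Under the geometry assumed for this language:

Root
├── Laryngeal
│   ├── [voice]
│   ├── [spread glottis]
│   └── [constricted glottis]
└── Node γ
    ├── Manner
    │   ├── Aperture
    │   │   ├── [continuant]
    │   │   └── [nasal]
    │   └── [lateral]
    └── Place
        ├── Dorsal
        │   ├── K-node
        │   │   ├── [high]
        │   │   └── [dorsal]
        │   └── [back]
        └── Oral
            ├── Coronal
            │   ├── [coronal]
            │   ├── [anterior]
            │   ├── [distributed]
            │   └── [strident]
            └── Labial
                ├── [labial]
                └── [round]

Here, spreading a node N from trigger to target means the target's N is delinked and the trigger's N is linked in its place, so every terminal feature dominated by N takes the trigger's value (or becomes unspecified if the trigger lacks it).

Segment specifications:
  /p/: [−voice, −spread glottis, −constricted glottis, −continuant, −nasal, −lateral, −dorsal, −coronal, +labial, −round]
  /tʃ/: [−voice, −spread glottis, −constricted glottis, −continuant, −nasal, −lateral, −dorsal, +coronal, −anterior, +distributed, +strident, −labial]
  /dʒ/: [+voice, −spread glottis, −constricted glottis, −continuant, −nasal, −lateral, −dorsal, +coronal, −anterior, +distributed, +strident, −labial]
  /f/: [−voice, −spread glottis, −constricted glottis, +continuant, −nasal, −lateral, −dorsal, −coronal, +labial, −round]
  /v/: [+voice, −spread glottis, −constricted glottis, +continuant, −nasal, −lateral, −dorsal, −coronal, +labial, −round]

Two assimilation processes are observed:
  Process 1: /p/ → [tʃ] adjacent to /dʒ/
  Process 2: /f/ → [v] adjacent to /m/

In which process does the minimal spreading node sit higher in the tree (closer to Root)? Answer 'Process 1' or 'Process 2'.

Process 1: the features that change are [labial], [round], [coronal], [anterior], [distributed], [strident]; the minimal node is Oral (depth 3).
Process 2: the feature that changes is [voice]; the minimal node is [voice] (depth 2).
[voice] (depth 2) sits above Oral (depth 3), making Process 2 the one with the higher spreading node.

Process 2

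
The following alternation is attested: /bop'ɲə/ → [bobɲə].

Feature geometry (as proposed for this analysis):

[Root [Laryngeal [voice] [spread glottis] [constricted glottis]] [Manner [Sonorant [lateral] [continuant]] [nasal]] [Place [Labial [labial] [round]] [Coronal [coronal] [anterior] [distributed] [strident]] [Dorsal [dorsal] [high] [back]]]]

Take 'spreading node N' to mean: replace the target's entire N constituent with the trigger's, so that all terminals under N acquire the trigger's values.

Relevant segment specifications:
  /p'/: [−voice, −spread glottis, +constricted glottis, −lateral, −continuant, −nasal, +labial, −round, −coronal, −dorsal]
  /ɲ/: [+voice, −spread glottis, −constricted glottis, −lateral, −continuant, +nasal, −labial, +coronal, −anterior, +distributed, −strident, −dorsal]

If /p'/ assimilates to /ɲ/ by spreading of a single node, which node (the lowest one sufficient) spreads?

Laryngeal

The alternation /p'/ → [b] changes [voice], [constricted glottis] and nothing else.
The smallest constituent containing every changed terminal is Laryngeal — each of its daughters lacks at least one of the affected features.
Delinking /p'/'s Laryngeal and associating /ɲ/'s Laryngeal gives precisely the feature bundle of [b].
Since [labial], [coronal] are preserved even though /ɲ/ disagrees there, no node above Laryngeal spread.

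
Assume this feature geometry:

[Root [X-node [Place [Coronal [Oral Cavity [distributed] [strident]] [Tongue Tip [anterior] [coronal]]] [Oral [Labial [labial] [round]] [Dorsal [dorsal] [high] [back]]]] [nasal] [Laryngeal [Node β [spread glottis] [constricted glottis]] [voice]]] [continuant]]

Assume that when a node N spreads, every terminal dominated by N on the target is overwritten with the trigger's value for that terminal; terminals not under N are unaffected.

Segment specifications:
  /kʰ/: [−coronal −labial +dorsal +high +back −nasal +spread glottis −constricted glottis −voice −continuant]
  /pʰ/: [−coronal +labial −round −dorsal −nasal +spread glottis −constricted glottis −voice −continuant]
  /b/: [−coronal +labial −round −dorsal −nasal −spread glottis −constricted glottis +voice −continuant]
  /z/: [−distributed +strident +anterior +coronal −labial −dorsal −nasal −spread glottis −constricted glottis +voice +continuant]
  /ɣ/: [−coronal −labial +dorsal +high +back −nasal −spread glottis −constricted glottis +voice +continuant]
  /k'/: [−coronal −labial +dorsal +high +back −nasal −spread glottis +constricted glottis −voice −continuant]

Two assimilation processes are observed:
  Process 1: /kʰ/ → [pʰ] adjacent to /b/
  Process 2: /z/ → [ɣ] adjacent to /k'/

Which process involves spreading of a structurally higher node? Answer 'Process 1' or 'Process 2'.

In Process 1, [labial], [round], [dorsal], [high], [back] change, so the minimal spreading node is Oral at depth 3.
Process 2 alters [coronal], [anterior], [distributed], [strident], [dorsal], [high], [back]; the lowest common ancestor is Place (depth 2 from Root).
Place (depth 2) sits above Oral (depth 3), making Process 2 the one with the higher spreading node.

Process 2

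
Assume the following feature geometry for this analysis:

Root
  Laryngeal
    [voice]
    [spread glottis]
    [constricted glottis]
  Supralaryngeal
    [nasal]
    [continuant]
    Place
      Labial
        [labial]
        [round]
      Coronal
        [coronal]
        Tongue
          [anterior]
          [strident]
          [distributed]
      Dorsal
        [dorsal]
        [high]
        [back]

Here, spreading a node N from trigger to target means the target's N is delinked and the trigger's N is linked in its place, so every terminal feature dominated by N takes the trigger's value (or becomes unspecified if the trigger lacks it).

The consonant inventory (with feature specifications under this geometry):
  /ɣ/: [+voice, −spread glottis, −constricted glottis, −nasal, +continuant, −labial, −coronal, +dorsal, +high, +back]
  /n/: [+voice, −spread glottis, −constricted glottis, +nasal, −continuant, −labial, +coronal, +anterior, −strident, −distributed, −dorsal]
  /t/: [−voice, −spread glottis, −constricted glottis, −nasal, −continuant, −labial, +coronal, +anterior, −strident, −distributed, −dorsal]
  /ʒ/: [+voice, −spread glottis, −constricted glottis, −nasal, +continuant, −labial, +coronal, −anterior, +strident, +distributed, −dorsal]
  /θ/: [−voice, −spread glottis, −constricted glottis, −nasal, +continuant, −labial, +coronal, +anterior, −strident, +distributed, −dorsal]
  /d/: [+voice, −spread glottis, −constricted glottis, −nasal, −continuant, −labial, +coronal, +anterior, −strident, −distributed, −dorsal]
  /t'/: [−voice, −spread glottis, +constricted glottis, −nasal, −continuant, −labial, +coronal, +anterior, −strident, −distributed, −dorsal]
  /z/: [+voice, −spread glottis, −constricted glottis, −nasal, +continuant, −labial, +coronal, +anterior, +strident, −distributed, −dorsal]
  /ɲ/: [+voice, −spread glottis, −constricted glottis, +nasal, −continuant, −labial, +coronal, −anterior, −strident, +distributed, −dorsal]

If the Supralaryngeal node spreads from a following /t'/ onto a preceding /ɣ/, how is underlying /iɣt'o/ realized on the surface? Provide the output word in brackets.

Terminals under Supralaryngeal in this geometry: [nasal], [continuant], [labial], [round], [coronal], [anterior], [strident], [distributed], [dorsal], [high], [back].
After delinking /ɣ/'s Supralaryngeal and linking /t'/'s, the affected terminals become [−nasal], [−continuant], [−labial], [+coronal], [+anterior], [−strident], [−distributed], [−dorsal]; [voice], [spread glottis], [constricted glottis] (outside Supralaryngeal) are retained from /ɣ/.
This feature bundle is that of [d], so /iɣt'o/ surfaces as [idt'o].

[idt'o]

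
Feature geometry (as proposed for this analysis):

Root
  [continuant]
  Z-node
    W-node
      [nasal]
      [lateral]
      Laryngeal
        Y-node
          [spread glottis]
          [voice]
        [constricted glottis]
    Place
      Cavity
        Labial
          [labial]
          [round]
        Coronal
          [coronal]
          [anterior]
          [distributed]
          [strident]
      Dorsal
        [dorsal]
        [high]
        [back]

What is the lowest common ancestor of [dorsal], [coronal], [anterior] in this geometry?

Place

[dorsal] lies under Dorsal (below Z-node).
[coronal]: Root > Z-node > Place > Cavity > Coronal > [coronal].
[anterior] lies under Coronal (below Z-node).
Place is the lowest common ancestor — every listed feature sits under it, and no single subconstituent of Place covers them all.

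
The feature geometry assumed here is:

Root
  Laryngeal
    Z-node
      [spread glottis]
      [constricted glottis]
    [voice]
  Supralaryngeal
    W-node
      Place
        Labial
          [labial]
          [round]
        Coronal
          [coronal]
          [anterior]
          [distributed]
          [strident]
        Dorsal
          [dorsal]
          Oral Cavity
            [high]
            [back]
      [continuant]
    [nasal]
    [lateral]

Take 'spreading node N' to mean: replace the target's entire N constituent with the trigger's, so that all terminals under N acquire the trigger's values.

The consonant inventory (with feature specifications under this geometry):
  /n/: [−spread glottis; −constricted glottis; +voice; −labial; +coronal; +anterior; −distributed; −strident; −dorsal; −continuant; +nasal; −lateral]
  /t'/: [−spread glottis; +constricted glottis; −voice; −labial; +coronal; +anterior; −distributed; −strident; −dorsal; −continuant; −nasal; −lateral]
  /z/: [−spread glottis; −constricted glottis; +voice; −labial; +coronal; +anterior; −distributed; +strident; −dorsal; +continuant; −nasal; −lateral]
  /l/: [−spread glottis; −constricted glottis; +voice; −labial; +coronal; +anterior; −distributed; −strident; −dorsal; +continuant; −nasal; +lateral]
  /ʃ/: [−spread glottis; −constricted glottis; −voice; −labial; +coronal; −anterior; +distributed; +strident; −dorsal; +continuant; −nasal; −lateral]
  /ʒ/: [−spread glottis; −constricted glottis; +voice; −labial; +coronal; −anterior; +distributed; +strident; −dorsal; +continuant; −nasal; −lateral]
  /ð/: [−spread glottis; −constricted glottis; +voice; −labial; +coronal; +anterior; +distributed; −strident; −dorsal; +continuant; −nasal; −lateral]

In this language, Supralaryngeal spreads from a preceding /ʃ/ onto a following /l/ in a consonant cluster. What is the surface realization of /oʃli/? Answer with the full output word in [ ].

The Supralaryngeal node dominates the terminals [labial], [round], [coronal], [anterior], [distributed], [strident], [dorsal], [high], [back], [continuant], [nasal], [lateral].
After delinking /l/'s Supralaryngeal and linking /ʃ/'s, the affected terminals become [−labial], [+coronal], [−anterior], [+distributed], [+strident], [−dorsal], [+continuant], [−nasal], [−lateral]; [spread glottis], [constricted glottis], [voice] (outside Supralaryngeal) are retained from /l/.
This feature bundle is that of [ʒ], so /oʃli/ surfaces as [oʃʒi].

[oʃʒi]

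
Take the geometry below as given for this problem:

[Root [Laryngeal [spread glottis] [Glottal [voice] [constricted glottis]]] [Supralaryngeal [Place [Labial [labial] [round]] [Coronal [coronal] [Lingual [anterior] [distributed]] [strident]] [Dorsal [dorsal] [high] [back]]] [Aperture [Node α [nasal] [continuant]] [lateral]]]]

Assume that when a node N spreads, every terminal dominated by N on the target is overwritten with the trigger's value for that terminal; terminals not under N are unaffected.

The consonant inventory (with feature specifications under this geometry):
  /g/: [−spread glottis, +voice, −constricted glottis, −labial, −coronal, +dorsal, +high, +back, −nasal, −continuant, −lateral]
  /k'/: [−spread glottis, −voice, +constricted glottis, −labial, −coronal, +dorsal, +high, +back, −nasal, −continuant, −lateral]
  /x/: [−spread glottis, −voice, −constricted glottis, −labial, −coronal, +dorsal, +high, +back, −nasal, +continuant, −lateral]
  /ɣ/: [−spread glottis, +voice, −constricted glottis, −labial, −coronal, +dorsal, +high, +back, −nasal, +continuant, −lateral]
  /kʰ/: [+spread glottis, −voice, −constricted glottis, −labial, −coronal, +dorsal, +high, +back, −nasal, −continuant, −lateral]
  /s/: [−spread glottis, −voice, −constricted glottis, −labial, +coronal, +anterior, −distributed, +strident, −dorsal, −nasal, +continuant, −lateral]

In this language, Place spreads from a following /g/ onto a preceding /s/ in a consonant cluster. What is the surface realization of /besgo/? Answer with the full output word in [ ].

[bexgo]

Place immediately or transitively dominates [labial], [round], [coronal], [anterior], [distributed], [strident], [dorsal], [high], [back].
The target acquires /g/'s values for everything under Place — [−labial], [−coronal], [+dorsal], [+high], [+back] — while keeping its own [spread glottis], [voice], [constricted glottis], ….
The resulting bundle matches /x/ in the inventory; substituting it for /s/ gives [bexgo].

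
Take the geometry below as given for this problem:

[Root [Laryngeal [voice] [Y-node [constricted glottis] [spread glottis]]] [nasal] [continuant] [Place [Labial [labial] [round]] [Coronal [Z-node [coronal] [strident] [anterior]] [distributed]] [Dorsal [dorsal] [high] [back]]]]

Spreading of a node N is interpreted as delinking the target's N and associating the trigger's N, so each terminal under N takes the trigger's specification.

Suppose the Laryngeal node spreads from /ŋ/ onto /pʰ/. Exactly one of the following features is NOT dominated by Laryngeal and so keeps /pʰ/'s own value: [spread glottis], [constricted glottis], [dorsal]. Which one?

[dorsal]

Laryngeal dominates exactly [voice], [constricted glottis], [spread glottis].
Of the listed options, [constricted glottis], [spread glottis] are among these and would be overwritten by spreading Laryngeal.
But [dorsal] is a dependent of Dorsal, outside Laryngeal; it is therefore untouched by the spreading.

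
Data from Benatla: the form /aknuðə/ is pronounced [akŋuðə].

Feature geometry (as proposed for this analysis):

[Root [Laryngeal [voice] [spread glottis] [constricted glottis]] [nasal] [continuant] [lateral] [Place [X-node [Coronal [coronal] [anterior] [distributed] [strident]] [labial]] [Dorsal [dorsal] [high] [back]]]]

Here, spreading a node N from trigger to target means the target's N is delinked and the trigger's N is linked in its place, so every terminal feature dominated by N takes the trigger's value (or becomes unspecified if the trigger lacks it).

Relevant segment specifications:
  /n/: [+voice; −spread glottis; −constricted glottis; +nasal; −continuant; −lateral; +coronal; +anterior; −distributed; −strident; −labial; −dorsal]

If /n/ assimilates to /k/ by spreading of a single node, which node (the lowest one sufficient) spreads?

Feature comparison: [coronal], [anterior], [distributed], [strident], [dorsal], [high], [back] differ between /n/ and [ŋ]; the remaining terminals match.
Tracing each changed feature up the tree, the paths first meet at Place; any lower node misses at least one of them.
If Place spreads, every terminal under it takes /k/'s value, producing [ŋ] as observed.
Had Root spread, [nasal], [voice] would have taken /k/'s values; they stay as in /n/, confirming the spreading constituent is exactly Place.

Place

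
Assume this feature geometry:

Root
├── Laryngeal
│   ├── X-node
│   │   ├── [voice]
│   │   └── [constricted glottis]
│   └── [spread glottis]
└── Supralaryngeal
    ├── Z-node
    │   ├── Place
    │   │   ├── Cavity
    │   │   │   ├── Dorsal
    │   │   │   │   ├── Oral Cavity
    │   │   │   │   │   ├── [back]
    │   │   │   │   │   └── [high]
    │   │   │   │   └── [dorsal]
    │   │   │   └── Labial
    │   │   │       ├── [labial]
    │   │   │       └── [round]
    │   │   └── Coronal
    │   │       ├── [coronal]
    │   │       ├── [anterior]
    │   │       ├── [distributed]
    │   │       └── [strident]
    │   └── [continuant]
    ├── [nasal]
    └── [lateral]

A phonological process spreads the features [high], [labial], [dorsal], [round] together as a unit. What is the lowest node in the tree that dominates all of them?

Cavity

[high]: Root ▹ Supralaryngeal ▹ Z-node ▹ Place ▹ Cavity ▹ Dorsal ▹ Oral Cavity ▹ [high].
[labial] lies under Labial (below Supralaryngeal).
[dorsal] lies under Dorsal (below Supralaryngeal).
[round] lies under Labial (below Supralaryngeal).
The lowest node appearing on every path is Cavity; each proper daughter of Cavity fails to dominate at least one of the listed features.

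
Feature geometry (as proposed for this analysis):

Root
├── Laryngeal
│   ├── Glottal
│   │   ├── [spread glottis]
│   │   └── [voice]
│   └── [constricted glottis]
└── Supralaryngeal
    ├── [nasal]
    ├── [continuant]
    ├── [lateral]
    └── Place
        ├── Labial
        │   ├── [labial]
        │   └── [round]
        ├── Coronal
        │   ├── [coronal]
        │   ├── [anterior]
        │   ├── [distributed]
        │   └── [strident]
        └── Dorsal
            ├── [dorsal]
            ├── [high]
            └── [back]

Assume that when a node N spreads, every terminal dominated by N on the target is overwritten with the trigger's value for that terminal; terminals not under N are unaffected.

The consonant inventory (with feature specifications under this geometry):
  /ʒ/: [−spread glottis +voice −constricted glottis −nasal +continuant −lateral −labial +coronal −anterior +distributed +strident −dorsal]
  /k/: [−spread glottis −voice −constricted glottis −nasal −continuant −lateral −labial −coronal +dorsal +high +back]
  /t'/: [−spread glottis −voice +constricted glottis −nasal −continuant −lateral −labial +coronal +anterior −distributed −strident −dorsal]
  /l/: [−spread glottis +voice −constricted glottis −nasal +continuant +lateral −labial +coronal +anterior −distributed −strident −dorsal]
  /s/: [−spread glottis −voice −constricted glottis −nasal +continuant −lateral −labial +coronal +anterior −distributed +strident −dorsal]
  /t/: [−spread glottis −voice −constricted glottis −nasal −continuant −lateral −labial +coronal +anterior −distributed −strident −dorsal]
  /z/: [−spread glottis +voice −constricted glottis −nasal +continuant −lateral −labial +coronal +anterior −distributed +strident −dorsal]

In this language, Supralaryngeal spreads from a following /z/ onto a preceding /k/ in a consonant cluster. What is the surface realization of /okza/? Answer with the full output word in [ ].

Terminals under Supralaryngeal in this geometry: [nasal], [continuant], [lateral], [labial], [round], [coronal], [anterior], [distributed], [strident], [dorsal], [high], [back].
Spreading Supralaryngeal from /z/ onto /k/ replaces those values with /z/'s: [−nasal], [+continuant], [−lateral], [−labial], [+coronal], [+anterior], [−distributed], [+strident], [−dorsal]. Features outside Supralaryngeal ([spread glottis], [voice], [constricted glottis]) stay as in /k/.
This feature bundle is that of [s], so /okza/ surfaces as [osza].

[osza]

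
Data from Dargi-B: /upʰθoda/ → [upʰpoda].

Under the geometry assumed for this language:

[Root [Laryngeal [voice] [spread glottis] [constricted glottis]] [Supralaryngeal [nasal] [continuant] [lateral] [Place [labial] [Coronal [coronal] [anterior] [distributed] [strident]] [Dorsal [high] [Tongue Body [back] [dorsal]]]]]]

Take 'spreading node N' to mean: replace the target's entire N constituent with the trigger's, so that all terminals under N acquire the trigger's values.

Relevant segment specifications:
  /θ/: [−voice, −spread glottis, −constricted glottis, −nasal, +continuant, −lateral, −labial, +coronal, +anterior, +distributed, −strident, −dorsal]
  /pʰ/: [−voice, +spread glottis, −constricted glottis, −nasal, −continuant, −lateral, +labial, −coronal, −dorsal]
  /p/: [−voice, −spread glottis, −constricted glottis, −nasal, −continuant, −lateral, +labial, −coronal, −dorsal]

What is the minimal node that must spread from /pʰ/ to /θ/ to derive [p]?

The alternation /θ/ → [p] changes [continuant], [labial], [coronal], [anterior], [distributed], [strident] and nothing else.
These terminals are all dominated by Supralaryngeal, and no proper subconstituent of Supralaryngeal covers them all; Supralaryngeal is their lowest common ancestor.
Spreading Supralaryngeal from /pʰ/ overwrites each of those terminals with /pʰ/'s values, yielding exactly [p].
Since [spread glottis] is preserved even though /pʰ/ disagrees there, no node above Supralaryngeal spread.

Supralaryngeal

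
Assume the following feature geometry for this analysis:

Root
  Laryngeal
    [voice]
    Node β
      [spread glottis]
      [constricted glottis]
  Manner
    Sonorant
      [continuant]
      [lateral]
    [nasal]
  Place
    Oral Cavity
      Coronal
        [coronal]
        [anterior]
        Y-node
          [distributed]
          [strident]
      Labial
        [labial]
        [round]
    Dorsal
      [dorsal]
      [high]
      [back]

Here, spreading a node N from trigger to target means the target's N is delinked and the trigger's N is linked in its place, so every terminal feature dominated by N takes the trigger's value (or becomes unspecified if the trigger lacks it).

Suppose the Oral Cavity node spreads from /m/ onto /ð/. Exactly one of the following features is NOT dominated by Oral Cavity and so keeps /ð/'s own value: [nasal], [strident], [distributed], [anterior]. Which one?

Oral Cavity dominates exactly [coronal], [anterior], [distributed], [strident], [labial], [round].
Spreading Oral Cavity replaces [anterior], [distributed], [strident] with the trigger's values, since each sits inside the Oral Cavity constituent.
[nasal] is not within the Oral Cavity subtree (it hangs from Manner), so /ð/'s [nasal] value survives.

[nasal]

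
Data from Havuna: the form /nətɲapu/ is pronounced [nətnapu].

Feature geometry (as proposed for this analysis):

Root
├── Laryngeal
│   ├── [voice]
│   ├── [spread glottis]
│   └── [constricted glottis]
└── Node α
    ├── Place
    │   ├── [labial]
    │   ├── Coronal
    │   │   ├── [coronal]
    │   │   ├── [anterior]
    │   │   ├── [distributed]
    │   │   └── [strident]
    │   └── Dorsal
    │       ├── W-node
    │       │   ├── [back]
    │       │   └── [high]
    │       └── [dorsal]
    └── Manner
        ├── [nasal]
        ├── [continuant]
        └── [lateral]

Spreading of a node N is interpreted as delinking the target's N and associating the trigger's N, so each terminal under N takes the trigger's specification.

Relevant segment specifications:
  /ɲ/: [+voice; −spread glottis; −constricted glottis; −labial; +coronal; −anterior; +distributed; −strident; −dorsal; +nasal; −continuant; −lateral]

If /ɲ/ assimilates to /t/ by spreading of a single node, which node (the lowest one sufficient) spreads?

The alternation /ɲ/ → [n] changes [anterior], [distributed] and nothing else.
Tracing each changed feature up the tree, the paths first meet at Coronal; any lower node misses at least one of them.
Spreading Coronal from /t/ overwrites each of those terminals with /t/'s values, yielding exactly [n].
Features on which the two segments disagree outside Coronal, such as [nasal], [voice], are unchanged — nothing dominating them spread, and Coronal is the minimal sufficient constituent.

Coronal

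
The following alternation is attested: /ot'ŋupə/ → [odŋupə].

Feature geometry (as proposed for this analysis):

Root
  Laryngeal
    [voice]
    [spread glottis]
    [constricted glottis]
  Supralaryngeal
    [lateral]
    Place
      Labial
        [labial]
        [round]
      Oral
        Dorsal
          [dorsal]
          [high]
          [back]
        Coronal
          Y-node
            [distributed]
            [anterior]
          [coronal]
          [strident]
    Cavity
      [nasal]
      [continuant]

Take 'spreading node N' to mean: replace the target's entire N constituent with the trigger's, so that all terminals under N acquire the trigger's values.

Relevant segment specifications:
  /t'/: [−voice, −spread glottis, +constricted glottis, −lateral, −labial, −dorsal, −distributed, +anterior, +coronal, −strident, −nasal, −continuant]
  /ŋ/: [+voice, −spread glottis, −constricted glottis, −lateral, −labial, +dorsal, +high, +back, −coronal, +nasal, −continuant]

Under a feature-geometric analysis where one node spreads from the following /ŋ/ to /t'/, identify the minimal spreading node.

Feature comparison: [voice], [constricted glottis] differ between /t'/ and [d]; the remaining terminals match.
These terminals are all dominated by Laryngeal, and no proper subconstituent of Laryngeal covers them all; Laryngeal is their lowest common ancestor.
If Laryngeal spreads, every terminal under it takes /ŋ/'s value, producing [d] as observed.
Since [dorsal], [coronal] are preserved even though /ŋ/ disagrees there, no node above Laryngeal spread.

Laryngeal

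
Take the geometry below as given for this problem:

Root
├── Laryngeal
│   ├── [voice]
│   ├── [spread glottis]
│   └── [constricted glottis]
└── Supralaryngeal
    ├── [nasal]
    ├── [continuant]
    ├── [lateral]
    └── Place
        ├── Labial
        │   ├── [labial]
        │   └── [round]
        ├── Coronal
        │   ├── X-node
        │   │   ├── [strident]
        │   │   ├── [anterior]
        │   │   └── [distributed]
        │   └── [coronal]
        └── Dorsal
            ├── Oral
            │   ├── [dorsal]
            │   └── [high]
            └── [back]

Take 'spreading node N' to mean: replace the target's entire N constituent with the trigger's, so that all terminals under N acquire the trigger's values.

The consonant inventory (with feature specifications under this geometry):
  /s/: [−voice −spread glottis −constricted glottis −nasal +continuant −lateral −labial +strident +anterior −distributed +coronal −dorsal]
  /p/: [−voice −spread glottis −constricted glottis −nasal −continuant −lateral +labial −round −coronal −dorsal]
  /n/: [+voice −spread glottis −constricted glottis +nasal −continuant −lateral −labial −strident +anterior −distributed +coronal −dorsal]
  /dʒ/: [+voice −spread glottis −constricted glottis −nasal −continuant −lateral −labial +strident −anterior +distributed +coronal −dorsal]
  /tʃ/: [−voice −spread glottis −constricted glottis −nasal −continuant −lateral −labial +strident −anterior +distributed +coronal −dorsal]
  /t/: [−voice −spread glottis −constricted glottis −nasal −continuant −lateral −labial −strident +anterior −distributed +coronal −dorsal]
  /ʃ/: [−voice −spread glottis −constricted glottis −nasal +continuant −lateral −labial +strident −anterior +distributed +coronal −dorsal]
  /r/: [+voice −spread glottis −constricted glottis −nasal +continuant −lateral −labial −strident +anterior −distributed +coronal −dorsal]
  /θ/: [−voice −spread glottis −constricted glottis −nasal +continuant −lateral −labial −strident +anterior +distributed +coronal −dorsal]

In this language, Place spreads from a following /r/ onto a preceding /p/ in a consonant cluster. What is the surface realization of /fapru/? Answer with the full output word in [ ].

Place immediately or transitively dominates [labial], [round], [strident], [anterior], [distributed], [coronal], [dorsal], [high], [back].
After delinking /p/'s Place and linking /r/'s, the affected terminals become [−labial], [−strident], [+anterior], [−distributed], [+coronal], [−dorsal]; [voice], [spread glottis], [constricted glottis], … (outside Place) are retained from /p/.
The resulting bundle matches /t/ in the inventory; substituting it for /p/ gives [fatru].

[fatru]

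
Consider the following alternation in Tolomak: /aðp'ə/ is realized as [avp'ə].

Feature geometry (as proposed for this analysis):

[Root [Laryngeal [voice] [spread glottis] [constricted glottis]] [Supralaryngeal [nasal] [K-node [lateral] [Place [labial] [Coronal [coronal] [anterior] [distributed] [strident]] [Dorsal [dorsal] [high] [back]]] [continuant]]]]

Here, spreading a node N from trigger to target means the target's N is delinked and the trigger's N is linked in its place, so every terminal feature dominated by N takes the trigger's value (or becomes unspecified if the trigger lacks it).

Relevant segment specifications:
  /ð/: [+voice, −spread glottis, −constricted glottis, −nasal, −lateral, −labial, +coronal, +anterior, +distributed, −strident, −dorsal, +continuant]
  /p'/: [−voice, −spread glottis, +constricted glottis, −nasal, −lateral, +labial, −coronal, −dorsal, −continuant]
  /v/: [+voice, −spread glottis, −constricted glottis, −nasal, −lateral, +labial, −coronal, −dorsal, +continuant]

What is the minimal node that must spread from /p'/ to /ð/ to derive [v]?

Comparing /ð/ with its surface form [v], the features that change are [labial], [coronal], [anterior], [distributed], [strident].
In this geometry the lowest node dominating all of them is Place: every daughter of Place dominates only a proper subset, so no lower node suffices.
Spreading Place from /p'/ overwrites each of those terminals with /p'/'s values, yielding exactly [v].
[continuant] — on which /p'/ differs from /ð/ — is unchanged, so neither K-node nor anything higher can have spread; the constituent is no larger than Place.

Place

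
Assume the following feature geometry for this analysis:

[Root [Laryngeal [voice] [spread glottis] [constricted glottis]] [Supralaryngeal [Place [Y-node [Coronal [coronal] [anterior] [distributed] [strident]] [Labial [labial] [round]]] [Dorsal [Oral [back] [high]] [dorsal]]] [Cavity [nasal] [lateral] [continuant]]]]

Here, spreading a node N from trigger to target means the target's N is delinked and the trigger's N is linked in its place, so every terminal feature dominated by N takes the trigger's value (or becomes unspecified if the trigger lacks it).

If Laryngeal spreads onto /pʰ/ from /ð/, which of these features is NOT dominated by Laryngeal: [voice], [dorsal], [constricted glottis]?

[dorsal]

Under this geometry, Laryngeal contains [voice], [spread glottis], [constricted glottis].
[voice], [constricted glottis] all lie under Laryngeal, so they are overwritten when Laryngeal spreads.
[dorsal] attaches under Dorsal, not under Laryngeal, so /pʰ/ retains its own value for [dorsal].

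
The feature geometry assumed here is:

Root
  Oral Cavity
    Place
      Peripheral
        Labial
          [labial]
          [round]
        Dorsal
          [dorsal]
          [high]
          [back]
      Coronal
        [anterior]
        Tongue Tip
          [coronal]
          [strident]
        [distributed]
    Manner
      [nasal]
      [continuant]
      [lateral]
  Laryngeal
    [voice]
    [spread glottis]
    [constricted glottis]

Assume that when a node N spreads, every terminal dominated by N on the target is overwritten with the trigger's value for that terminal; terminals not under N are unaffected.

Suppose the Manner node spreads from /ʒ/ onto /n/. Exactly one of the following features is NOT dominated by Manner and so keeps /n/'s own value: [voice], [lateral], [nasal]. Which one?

[voice]

The terminals dominated by Manner are [nasal], [continuant], [lateral].
Of the listed options, [nasal], [lateral] are among these and would be overwritten by spreading Manner.
[voice] attaches under Laryngeal, not under Manner, so /n/ retains its own value for [voice].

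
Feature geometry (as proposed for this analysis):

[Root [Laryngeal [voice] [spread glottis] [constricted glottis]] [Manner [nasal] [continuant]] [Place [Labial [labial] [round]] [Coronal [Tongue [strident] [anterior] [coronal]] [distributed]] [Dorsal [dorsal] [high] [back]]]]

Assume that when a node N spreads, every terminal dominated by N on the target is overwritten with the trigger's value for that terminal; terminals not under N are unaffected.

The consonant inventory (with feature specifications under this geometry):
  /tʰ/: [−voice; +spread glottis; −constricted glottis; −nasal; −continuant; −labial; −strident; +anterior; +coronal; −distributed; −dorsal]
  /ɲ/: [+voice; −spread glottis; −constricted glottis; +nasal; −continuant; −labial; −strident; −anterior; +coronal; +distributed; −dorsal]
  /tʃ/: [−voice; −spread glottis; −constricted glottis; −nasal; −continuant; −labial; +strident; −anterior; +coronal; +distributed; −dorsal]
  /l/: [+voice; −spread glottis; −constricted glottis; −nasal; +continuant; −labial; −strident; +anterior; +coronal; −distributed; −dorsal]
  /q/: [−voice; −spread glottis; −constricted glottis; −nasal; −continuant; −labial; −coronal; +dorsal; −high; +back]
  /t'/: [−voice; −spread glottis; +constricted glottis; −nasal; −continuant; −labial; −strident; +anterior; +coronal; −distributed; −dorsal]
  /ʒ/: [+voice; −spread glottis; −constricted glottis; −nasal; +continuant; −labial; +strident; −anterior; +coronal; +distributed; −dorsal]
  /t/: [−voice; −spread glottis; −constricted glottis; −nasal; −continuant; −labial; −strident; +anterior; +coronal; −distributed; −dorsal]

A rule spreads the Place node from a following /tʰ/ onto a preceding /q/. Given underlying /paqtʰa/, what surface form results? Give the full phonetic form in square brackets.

The Place node dominates the terminals [labial], [round], [strident], [anterior], [coronal], [distributed], [dorsal], [high], [back].
The target acquires /tʰ/'s values for everything under Place — [−labial], [−strident], [+anterior], [+coronal], [−distributed], [−dorsal] — while keeping its own [voice], [spread glottis], [constricted glottis], ….
The resulting bundle matches /t/ in the inventory; substituting it for /q/ gives [pattʰa].

[pattʰa]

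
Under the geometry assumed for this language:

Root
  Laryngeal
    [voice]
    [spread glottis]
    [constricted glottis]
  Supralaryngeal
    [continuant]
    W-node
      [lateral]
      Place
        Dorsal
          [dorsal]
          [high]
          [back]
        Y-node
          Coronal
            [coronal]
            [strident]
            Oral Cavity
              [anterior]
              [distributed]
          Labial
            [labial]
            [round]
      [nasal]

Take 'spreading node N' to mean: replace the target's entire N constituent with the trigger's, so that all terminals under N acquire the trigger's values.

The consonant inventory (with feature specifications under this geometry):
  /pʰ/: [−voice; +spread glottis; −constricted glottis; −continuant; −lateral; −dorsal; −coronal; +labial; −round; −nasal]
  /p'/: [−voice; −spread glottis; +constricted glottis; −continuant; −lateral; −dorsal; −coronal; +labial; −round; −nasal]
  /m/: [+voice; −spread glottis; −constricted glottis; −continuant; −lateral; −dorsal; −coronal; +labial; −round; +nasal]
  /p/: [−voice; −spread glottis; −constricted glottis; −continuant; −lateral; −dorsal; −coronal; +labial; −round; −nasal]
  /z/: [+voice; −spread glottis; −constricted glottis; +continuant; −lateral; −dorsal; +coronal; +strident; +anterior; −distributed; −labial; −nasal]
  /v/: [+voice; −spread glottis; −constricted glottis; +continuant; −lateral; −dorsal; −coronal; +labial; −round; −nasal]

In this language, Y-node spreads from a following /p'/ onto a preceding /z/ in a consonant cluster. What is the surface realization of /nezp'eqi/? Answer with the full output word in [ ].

The Y-node node dominates the terminals [coronal], [strident], [anterior], [distributed], [labial], [round].
After delinking /z/'s Y-node and linking /p'/'s, the affected terminals become [−coronal], [+labial], [−round]; [voice], [spread glottis], [constricted glottis], … (outside Y-node) are retained from /z/.
This feature bundle is that of [v], so /nezp'eqi/ surfaces as [nevp'eqi].

[nevp'eqi]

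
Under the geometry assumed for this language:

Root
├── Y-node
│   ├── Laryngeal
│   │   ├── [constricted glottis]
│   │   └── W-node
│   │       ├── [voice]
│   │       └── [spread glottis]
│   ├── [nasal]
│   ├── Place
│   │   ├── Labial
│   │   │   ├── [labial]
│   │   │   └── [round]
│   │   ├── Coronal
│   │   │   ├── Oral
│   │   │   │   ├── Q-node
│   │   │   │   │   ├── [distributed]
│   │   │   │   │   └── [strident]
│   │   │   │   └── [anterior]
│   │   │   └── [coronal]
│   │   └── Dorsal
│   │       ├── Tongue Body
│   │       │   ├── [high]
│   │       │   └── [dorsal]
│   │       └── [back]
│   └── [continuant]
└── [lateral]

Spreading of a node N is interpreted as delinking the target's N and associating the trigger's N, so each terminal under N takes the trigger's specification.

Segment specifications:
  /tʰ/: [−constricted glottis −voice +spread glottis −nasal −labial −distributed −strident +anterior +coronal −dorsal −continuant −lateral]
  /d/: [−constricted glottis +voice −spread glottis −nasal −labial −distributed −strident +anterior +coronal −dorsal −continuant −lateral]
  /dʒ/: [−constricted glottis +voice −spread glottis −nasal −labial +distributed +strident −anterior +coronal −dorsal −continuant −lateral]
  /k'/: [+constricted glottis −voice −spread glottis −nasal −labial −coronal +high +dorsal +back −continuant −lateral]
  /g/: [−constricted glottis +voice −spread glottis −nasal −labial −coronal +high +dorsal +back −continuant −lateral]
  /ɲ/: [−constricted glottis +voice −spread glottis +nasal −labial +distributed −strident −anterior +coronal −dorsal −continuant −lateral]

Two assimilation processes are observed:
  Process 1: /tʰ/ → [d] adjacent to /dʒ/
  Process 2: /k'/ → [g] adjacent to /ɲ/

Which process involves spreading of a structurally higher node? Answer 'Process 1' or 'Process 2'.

In Process 1, [voice], [spread glottis] change, so the minimal spreading node is W-node at depth 3.
In Process 2, [voice], [constricted glottis] change, so the minimal spreading node is Laryngeal at depth 2.
Laryngeal is closer to Root than W-node, so Process 2 spreads the higher node.

Process 2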